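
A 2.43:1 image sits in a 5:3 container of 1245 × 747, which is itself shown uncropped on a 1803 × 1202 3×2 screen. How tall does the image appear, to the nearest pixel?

742 px

First fit — 2.43:1 into 1245×747 spans the width: 1245.00 × 512.35.
5:3 in 1803×1202: fills the width, so the intermediate becomes 1803.00 × 1081.80 — a scale of ×1.4482.
Applying the same ×1.4482: 512.35 → 741.98.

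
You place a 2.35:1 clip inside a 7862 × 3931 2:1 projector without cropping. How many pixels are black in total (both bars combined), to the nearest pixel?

2.35:1 (2.350) > 2:1 (2.000), so the clip fills the width.
Content height = 7862 / 2.350 ≈ 3345.5319 px.
Leftover height: 3931 − 3345.5319 = 585.4681 px.
That's 585.4681 × 7862 ≈ 4602950 black pixels.

4602950 pixels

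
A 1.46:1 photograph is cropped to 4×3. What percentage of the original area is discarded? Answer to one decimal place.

The height stays; only width is cut (since 4×3 is narrower than 1.46:1).
Area ratio = (1.333)/(1.460) = 91.32%; the remaining 8.68% is cropped out.

8.7%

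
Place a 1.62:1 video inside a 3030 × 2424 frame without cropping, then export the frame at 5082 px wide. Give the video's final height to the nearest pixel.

3137 px

At 3030×2424 the video is width-limited, so height = 3030 / 1.620 ≈ 1870.37 px.
Resizing to 5082 px wide multiplies everything by 1.6772: 1870.37 → 3137.04 px.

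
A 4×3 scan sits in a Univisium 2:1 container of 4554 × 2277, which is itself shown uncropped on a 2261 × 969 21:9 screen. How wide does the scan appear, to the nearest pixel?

First fit — 4×3 into 4554×2277 spans the height: 3036.00 × 2277.00.
Second fit — the Univisium 2:1 canvas into 2261×969 spans the height: 1938.00 × 969.00 (×0.4256 from 4554×2277).
The scan scales with it: width 3036.00 × 0.4256 ≈ 1292.00.

1292 px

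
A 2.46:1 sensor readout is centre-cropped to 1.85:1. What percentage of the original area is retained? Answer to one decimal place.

75.2%

Going from 2.46:1 to 1.85:1 means cutting width while keeping height.
Fraction kept = (1.850)/(2.460) ≈ 75.20%.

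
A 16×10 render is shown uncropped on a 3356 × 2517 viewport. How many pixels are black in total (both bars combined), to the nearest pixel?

16×10 (1.600) > 4:3 (1.333), so the render fills the width.
Content height = 3356 × 10/16 ≈ 2097.5000 px.
Leftover height: 2517 − 2097.5000 = 419.5000 px.
Across the 3356-px span: 419.5000 × 3356 ≈ 1407842 px.

1407842 pixels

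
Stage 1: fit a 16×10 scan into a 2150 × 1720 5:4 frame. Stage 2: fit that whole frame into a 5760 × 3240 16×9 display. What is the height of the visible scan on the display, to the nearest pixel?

16×10 in 2150×1720: fills the width, so the scan is 2150.00 × 1343.75.
5:4 in 5760×3240: fills the height, so the intermediate becomes 4050.00 × 3240.00 — a scale of ×1.8837.
Applying the same ×1.8837: 1343.75 → 2531.25.

2531 px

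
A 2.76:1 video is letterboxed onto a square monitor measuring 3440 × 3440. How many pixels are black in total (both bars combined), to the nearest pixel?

7546064 pixels

2.76:1 (2.760) > square (1.000), so the video fills the width.
That makes the image 1246.3768 px tall (3440 / 2.760).
3440 − 1246.3768 = 2193.6232 px of bars.
Bar area = 2193.6232 × 3440 ≈ 7546064 px.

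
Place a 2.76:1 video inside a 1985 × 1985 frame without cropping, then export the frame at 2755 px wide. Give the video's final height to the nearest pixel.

998 px

At 1985×1985 the video is width-limited, so height = 1985 / 2.760 ≈ 719.20 px.
Scaling 1985 → 2755 is ×1.3879, so the height becomes 719.20 × 1.3879 ≈ 998.19 px.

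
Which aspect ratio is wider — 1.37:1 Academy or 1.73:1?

1.37 and 1.73; 1.73 > 1.37.

1.73:1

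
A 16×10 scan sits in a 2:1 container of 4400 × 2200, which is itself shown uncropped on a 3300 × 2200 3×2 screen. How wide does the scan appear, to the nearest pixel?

2640 px

16×10 in 4400×2200: fills the height, so the scan is 3520.00 × 2200.00.
The 2:1 canvas is width-limited in 3300×2200, giving 3300.00 × 1650.00; scale factor 0.7500.
So the scan's width is 3520.00 × 0.7500 ≈ 2640.00.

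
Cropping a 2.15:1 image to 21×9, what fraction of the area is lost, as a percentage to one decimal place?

21×9 is wider than 2.15:1, so the crop keeps the full width and trims the height.
Area ratio = (2.150)/(2.333) = 92.14%; the remaining 7.86% is cropped out.

7.9%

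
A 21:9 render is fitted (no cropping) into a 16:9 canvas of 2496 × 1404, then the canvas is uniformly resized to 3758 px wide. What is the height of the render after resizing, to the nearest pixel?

1611 px

Fitted into 2496×1404, the render spans the width; its height is 2496 × 9/21 ≈ 1069.71 px.
Resizing to 3758 px wide multiplies everything by 1.5056: 1069.71 → 1610.57 px.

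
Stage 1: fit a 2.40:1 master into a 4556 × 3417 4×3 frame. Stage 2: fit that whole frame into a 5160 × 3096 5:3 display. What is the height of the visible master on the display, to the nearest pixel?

2.40:1 in 4556×3417: fills the width, so the master is 4556.00 × 1898.33.
Second fit — the 4×3 canvas into 5160×3096 spans the height: 4128.00 × 3096.00 (×0.9061 from 4556×3417).
Applying the same ×0.9061: 1898.33 → 1720.00.

1720 px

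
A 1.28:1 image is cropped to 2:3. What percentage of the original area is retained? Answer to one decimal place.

52.1%

2:3 is narrower than 1.28:1, so the crop keeps the full height and trims the width.
Fraction kept = (0.667)/(1.280) ≈ 52.08%.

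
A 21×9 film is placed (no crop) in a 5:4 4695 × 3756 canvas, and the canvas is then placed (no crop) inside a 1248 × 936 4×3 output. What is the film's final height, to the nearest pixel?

21×9 in 4695×3756: fills the width, so the film is 4695.00 × 2012.14.
5:4 in 1248×936: fills the height, so the intermediate becomes 1170.00 × 936.00 — a scale of ×0.2492.
So the film's height is 2012.14 × 0.2492 ≈ 501.43.

501 px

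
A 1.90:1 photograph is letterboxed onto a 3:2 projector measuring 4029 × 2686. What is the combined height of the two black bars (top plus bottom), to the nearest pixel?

1.90:1 is wider than 3:2, so it spans the full width.
Content height = 4029 / 1.900 ≈ 2120.53 px.
Leftover height: 2686 − 2120.53 = 565.47 px.

565 px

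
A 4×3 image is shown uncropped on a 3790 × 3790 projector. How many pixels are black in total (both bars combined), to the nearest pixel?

3591025 pixels

4×3 is wider than 1:1, so it spans the full width.
That makes the image 2842.5000 px tall (3790 × 3/4).
Leftover height: 3790 − 2842.5000 = 947.5000 px.
That's 947.5000 × 3790 ≈ 3591025 black pixels.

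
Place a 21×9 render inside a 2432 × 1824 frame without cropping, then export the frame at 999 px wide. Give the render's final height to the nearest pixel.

Fitted into 2432×1824, the render spans the width; its height is 2432 × 9/21 ≈ 1042.29 px.
The frame scales by 999/2432 = 0.4108; 1042.29 × 0.4108 ≈ 428.14 px.

428 px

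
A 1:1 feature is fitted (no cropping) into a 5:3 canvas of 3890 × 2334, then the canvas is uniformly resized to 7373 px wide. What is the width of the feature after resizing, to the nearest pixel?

Fitted into 3890×2334, the feature spans the height; its width is 2334 × 1/1 ≈ 2334.00 px.
Scaling 3890 → 7373 is ×1.8954, so the width becomes 2334.00 × 1.8954 ≈ 4423.80 px.

4424 px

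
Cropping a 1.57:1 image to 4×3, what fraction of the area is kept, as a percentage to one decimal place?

84.9%

4×3 is narrower than 1.57:1, so the crop keeps the full height and trims the width.
Fraction kept = (1.333)/(1.570) ≈ 84.93%.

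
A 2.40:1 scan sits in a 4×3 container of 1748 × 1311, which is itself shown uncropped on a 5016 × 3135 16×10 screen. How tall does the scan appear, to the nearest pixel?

First fit — 2.40:1 into 1748×1311 spans the width: 1748.00 × 728.33.
Second fit — the 4×3 canvas into 5016×3135 spans the height: 4180.00 × 3135.00 (×2.3913 from 1748×1311).
Applying the same ×2.3913: 728.33 → 1741.67.

1742 px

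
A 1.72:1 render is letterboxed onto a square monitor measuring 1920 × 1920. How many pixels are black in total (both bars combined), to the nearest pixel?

1543144 pixels

1.72:1 is wider than square, so it spans the full width.
That makes the image 1116.2791 px tall (1920 / 1.720).
Leftover height: 1920 − 1116.2791 = 803.7209 px.
That's 803.7209 × 1920 ≈ 1543144 black pixels.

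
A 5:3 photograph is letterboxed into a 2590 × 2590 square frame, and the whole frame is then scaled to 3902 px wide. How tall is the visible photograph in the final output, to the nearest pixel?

At 2590×2590 the photograph is width-limited, so height = 2590 × 3/5 ≈ 1554.00 px.
The frame scales by 3902/2590 = 1.5066; 1554.00 × 1.5066 ≈ 2341.20 px.

2341 px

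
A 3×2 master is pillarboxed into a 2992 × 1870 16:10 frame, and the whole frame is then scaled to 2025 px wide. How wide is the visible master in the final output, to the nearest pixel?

At 2992×1870 the master is height-limited, so width = 1870 × 3/2 ≈ 2805.00 px.
Scaling 2992 → 2025 is ×0.6768, so the width becomes 2805.00 × 0.6768 ≈ 1898.44 px.

1898 px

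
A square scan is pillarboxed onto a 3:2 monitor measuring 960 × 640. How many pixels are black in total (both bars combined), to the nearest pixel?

square is narrower than 3:2, so it spans the full height.
Content width = 640 × 1/1 ≈ 640.0000 px.
Leftover width: 960 − 640.0000 = 320.0000 px.
Across the 640-px span: 320.0000 × 640 ≈ 204800 px.

204800 pixels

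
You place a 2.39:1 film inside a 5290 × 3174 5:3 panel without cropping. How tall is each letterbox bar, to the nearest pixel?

Since 2.390 > 1.667, the film is width-limited.
The film is 5290 / 2.390 ≈ 2213.39 px tall.
3174 − 2213.39 = 960.61 px of bars (480.31 each).

480 px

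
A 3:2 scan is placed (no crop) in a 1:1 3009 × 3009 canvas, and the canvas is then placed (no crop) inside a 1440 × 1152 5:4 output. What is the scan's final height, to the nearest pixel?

First fit — 3:2 into 3009×3009 spans the width: 3009.00 × 2006.00.
Second fit — the 1:1 canvas into 1440×1152 spans the height: 1152.00 × 1152.00 (×0.3829 from 3009×3009).
So the scan's height is 2006.00 × 0.3829 ≈ 768.00.

768 px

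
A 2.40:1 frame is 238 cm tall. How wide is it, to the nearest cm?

571 cm

238 × 2.400 = 571.20.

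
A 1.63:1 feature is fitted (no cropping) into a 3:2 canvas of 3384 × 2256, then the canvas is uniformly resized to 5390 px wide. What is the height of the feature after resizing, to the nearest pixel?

In the 3384×2256 frame the feature fills the width: height = 3384 / 1.630 ≈ 2076.07 px.
The frame scales by 5390/3384 = 1.5928; 2076.07 × 1.5928 ≈ 3306.75 px.

3307 px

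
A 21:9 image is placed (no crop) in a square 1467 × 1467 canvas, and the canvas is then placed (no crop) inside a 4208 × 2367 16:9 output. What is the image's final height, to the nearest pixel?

1014 px

First fit — 21:9 into 1467×1467 spans the width: 1467.00 × 628.71.
Second fit — the square canvas into 4208×2367 spans the height: 2367.00 × 2367.00 (×1.6135 from 1467×1467).
The image scales with it: height 628.71 × 1.6135 ≈ 1014.43.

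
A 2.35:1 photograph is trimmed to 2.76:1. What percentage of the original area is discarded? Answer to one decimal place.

14.9%

Going from 2.35:1 to 2.76:1 means cutting height while keeping width.
Fraction kept = (2.350)/(2.760) ≈ 85.14%, so 14.86% is lost.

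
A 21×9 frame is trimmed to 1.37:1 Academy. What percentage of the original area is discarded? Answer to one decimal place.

41.3%

1.37:1 Academy is narrower than 21×9, so the crop keeps the full height and trims the width.
Fraction kept = (1.370)/(2.333) ≈ 58.71%, so 41.29% is lost.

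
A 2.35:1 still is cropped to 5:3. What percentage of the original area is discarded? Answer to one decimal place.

29.1%

The height stays; only width is cut (since 5:3 is narrower than 2.35:1).
Area ratio = (1.667)/(2.350) = 70.92%; the remaining 29.08% is cropped out.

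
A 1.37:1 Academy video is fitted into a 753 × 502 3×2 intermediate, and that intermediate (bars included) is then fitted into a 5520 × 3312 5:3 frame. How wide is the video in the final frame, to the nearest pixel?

4537 px

1.37:1 Academy in 753×502: fills the height, so the video is 687.74 × 502.00.
3×2 in 5520×3312: fills the height, so the intermediate becomes 4968.00 × 3312.00 — a scale of ×6.5976.
The video scales with it: width 687.74 × 6.5976 ≈ 4537.44.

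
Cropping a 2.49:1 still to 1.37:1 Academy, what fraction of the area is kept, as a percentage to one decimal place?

55.0%

The height stays; only width is cut (since 1.37:1 Academy is narrower than 2.49:1).
Fraction kept = (1.370)/(2.490) ≈ 55.02%.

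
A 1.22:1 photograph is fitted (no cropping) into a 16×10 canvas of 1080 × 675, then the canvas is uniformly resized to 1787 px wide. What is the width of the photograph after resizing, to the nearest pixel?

1363 px

In the 1080×675 frame the photograph fills the height: width = 675 × 1.220 ≈ 823.50 px.
The frame scales by 1787/1080 = 1.6546; 823.50 × 1.6546 ≈ 1362.59 px.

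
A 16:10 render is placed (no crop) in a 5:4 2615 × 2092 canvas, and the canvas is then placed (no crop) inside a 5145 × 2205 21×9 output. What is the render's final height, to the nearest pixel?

16:10 in 2615×2092: fills the width, so the render is 2615.00 × 1634.38.
The 5:4 canvas is height-limited in 5145×2205, giving 2756.25 × 2205.00; scale factor 1.0540.
So the render's height is 1634.38 × 1.0540 ≈ 1722.66.

1723 px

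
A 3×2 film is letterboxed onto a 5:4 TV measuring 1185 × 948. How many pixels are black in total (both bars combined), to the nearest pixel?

Since 1.500 > 1.250, the film is width-limited.
Content height = 1185 × 2/3 ≈ 790.0000 px.
Black = 948 − 790.0000 = 158.0000 px.
Bar area = 158.0000 × 1185 ≈ 187230 px.

187230 pixels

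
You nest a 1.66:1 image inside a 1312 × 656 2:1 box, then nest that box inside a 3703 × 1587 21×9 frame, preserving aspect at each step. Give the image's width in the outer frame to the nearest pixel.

Inside the 1312×656 canvas the image is height-limited at 1088.96 × 656.00.
Second fit — the 2:1 canvas into 3703×1587 spans the height: 3174.00 × 1587.00 (×2.4192 from 1312×656).
So the image's width is 1088.96 × 2.4192 ≈ 2634.42.

2634 px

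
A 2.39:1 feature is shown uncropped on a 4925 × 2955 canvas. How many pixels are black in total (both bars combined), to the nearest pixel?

4404578 pixels

Since 2.390 > 1.667, the feature is width-limited.
That makes the image 2060.6695 px tall (4925 / 2.390).
Black = 2955 − 2060.6695 = 894.3305 px.
Across the 4925-px span: 894.3305 × 4925 ≈ 4404578 px.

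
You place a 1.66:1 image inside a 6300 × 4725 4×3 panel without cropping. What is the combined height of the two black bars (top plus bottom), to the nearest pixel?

1.66:1 (1.660) > 4×3 (1.333), so the image fills the width.
That makes the image 3795.18 px tall (6300 / 1.660).
Black = 4725 − 3795.18 = 929.82 px.

930 px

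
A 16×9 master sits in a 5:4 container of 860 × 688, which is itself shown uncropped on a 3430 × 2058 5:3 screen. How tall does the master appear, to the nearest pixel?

1447 px

First fit — 16×9 into 860×688 spans the width: 860.00 × 483.75.
The 5:4 canvas is height-limited in 3430×2058, giving 2572.50 × 2058.00; scale factor 2.9913.
The master scales with it: height 483.75 × 2.9913 ≈ 1447.03.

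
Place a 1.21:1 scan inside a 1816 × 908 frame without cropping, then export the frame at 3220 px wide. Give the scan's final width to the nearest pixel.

At 1816×908 the scan is height-limited, so width = 908 × 1.210 ≈ 1098.68 px.
Resizing to 3220 px wide multiplies everything by 1.7731: 1098.68 → 1948.10 px.

1948 px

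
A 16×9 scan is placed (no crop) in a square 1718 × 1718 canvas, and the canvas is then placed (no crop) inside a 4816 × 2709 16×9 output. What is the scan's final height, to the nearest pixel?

1524 px

First fit — 16×9 into 1718×1718 spans the width: 1718.00 × 966.38.
The square canvas is height-limited in 4816×2709, giving 2709.00 × 2709.00; scale factor 1.5768.
So the scan's height is 966.38 × 1.5768 ≈ 1523.81.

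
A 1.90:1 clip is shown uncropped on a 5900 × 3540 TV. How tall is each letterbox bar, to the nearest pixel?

Since 1.900 > 1.667, the clip is width-limited.
Content height = 5900 / 1.900 ≈ 3105.26 px.
Leftover height: 3540 − 3105.26 = 434.74 px → 217.37 each side.

217 px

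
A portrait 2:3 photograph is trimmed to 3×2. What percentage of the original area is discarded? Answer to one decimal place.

Going from portrait 2:3 to 3×2 means cutting height while keeping width.
(0.667)/(1.500) ≈ 0.444 of the area survives, leaving 55.56% discarded.

55.6%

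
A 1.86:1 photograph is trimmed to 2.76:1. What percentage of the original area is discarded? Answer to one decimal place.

2.76:1 is wider than 1.86:1, so the crop keeps the full width and trims the height.
(1.860)/(2.760) ≈ 0.674 of the area survives, leaving 32.61% discarded.

32.6%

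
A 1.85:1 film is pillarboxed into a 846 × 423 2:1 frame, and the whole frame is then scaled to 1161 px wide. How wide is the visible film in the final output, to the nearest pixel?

At 846×423 the film is height-limited, so width = 423 × 1.850 ≈ 782.55 px.
The frame scales by 1161/846 = 1.3723; 782.55 × 1.3723 ≈ 1073.92 px.

1074 px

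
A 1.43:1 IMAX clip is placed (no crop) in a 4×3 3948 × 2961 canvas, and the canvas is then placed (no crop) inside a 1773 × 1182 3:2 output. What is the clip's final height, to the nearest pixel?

1102 px

1.43:1 IMAX in 3948×2961: fills the width, so the clip is 3948.00 × 2760.84.
4×3 in 1773×1182: fills the height, so the intermediate becomes 1576.00 × 1182.00 — a scale of ×0.3992.
Applying the same ×0.3992: 2760.84 → 1102.10.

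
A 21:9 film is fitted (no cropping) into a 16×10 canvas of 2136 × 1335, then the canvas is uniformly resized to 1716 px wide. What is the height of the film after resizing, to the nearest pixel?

735 px

Fitted into 2136×1335, the film spans the width; its height is 2136 × 9/21 ≈ 915.43 px.
Scaling 2136 → 1716 is ×0.8034, so the height becomes 915.43 × 0.8034 ≈ 735.43 px.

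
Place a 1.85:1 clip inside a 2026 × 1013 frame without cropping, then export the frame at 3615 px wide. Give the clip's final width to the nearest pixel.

In the 2026×1013 frame the clip fills the height: width = 1013 × 1.850 ≈ 1874.05 px.
Resizing to 3615 px wide multiplies everything by 1.7843: 1874.05 → 3343.88 px.

3344 px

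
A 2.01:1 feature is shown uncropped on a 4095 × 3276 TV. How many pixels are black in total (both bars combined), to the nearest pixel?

5072421 pixels

2.01:1 is wider than 5:4, so it spans the full width.
Content height = 4095 / 2.010 ≈ 2037.3134 px.
Black = 3276 − 2037.3134 = 1238.6866 px.
That's 1238.6866 × 4095 ≈ 5072421 black pixels.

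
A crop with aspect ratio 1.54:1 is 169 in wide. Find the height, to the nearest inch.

At 1.54:1, 169 / 1.540 ≈ 109.74.

110 in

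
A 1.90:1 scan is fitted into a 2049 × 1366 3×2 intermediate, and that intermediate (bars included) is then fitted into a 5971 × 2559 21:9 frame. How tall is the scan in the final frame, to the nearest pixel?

2020 px

1.90:1 in 2049×1366: fills the width, so the scan is 2049.00 × 1078.42.
3×2 in 5971×2559: fills the height, so the intermediate becomes 3838.50 × 2559.00 — a scale of ×1.8734.
So the scan's height is 1078.42 × 1.8734 ≈ 2020.26.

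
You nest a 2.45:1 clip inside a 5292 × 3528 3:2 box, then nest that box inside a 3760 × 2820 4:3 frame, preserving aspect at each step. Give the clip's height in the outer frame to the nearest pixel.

Inside the 5292×3528 canvas the clip is width-limited at 5292.00 × 2160.00.
3:2 in 3760×2820: fills the width, so the intermediate becomes 3760.00 × 2506.67 — a scale of ×0.7105.
The clip scales with it: height 2160.00 × 0.7105 ≈ 1534.69.

1535 px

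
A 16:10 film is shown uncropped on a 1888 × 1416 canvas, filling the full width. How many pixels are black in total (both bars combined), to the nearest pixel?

445568 pixels

The film is 1888 × 10/16 ≈ 1180.0000 px tall.
1416 − 1180.0000 = 236.0000 px of bars.
Across the 1888-px span: 236.0000 × 1888 ≈ 445568 px.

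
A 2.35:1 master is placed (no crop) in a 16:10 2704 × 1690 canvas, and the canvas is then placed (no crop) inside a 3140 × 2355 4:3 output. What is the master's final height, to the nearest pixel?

2.35:1 in 2704×1690: fills the width, so the master is 2704.00 × 1150.64.
The 16:10 canvas is width-limited in 3140×2355, giving 3140.00 × 1962.50; scale factor 1.1612.
So the master's height is 1150.64 × 1.1612 ≈ 1336.17.

1336 px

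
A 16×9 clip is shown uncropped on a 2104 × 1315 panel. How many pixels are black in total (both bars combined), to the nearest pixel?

276676 pixels

Since 1.778 > 1.600, the clip is width-limited.
The clip is 2104 × 9/16 ≈ 1183.5000 px tall.
1315 − 1183.5000 = 131.5000 px of bars.
Across the 2104-px span: 131.5000 × 2104 ≈ 276676 px.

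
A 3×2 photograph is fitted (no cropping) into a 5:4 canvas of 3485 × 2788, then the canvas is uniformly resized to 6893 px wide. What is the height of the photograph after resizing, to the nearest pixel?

4595 px

In the 3485×2788 frame the photograph fills the width: height = 3485 × 2/3 ≈ 2323.33 px.
Resizing to 6893 px wide multiplies everything by 1.9779: 2323.33 → 4595.33 px.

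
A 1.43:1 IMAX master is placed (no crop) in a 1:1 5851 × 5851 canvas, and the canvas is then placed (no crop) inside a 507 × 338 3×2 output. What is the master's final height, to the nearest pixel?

236 px

1.43:1 IMAX in 5851×5851: fills the width, so the master is 5851.00 × 4091.61.
1:1 in 507×338: fills the height, so the intermediate becomes 338.00 × 338.00 — a scale of ×0.0578.
So the master's height is 4091.61 × 0.0578 ≈ 236.36.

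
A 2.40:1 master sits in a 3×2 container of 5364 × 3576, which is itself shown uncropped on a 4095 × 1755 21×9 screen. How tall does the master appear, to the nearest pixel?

Inside the 5364×3576 canvas the master is width-limited at 5364.00 × 2235.00.
3×2 in 4095×1755: fills the height, so the intermediate becomes 2632.50 × 1755.00 — a scale of ×0.4908.
So the master's height is 2235.00 × 0.4908 ≈ 1096.88.

1097 px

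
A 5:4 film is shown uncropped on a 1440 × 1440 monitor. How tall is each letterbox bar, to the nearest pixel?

Since 1.250 > 1.000, the film is width-limited.
The film is 1440 × 4/5 ≈ 1152.00 px tall.
Black = 1440 − 1152.00 = 288.00 px, or 144.00 per bar.

144 px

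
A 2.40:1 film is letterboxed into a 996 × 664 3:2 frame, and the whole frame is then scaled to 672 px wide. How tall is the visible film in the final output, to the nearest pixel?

280 px

Fitted into 996×664, the film spans the width; its height is 996 / 2.400 ≈ 415.00 px.
Scaling 996 → 672 is ×0.6747, so the height becomes 415.00 × 0.6747 ≈ 280.00 px.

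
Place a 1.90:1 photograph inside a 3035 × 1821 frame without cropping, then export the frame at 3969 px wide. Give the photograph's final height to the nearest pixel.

At 3035×1821 the photograph is width-limited, so height = 3035 / 1.900 ≈ 1597.37 px.
Resizing to 3969 px wide multiplies everything by 1.3077: 1597.37 → 2088.95 px.

2089 px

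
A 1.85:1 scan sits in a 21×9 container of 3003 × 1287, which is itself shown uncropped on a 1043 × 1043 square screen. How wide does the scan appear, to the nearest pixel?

1.85:1 in 3003×1287: fills the height, so the scan is 2380.95 × 1287.00.
The 21×9 canvas is width-limited in 1043×1043, giving 1043.00 × 447.00; scale factor 0.3473.
The scan scales with it: width 2380.95 × 0.3473 ≈ 826.95.

827 px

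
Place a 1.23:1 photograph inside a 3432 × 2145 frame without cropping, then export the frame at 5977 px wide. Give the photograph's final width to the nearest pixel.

In the 3432×2145 frame the photograph fills the height: width = 2145 × 1.230 ≈ 2638.35 px.
Resizing to 5977 px wide multiplies everything by 1.7416: 2638.35 → 4594.82 px.

4595 px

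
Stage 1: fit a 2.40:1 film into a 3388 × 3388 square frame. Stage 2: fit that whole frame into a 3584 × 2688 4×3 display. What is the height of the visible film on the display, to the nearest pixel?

1120 px

First fit — 2.40:1 into 3388×3388 spans the width: 3388.00 × 1411.67.
Second fit — the square canvas into 3584×2688 spans the height: 2688.00 × 2688.00 (×0.7934 from 3388×3388).
The film scales with it: height 1411.67 × 0.7934 ≈ 1120.00.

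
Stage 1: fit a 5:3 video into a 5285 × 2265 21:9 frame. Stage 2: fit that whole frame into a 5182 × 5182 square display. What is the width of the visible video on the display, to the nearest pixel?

Inside the 5285×2265 canvas the video is height-limited at 3775.00 × 2265.00.
The 21:9 canvas is width-limited in 5182×5182, giving 5182.00 × 2220.86; scale factor 0.9805.
Applying the same ×0.9805: 3775.00 → 3701.43.

3701 px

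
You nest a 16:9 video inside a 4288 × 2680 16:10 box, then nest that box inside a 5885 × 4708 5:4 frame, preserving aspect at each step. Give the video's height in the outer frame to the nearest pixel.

Inside the 4288×2680 canvas the video is width-limited at 4288.00 × 2412.00.
Second fit — the 16:10 canvas into 5885×4708 spans the width: 5885.00 × 3678.12 (×1.3724 from 4288×2680).
So the video's height is 2412.00 × 1.3724 ≈ 3310.31.

3310 px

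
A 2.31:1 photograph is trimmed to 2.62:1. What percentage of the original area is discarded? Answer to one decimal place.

11.8%

2.62:1 is wider than 2.31:1, so the crop keeps the full width and trims the height.
Fraction kept = (2.310)/(2.620) ≈ 88.17%, so 11.83% is lost.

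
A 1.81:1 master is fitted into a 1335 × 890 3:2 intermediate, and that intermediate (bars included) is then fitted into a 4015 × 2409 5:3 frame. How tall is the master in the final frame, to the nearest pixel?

Inside the 1335×890 canvas the master is width-limited at 1335.00 × 737.57.
Second fit — the 3:2 canvas into 4015×2409 spans the height: 3613.50 × 2409.00 (×2.7067 from 1335×890).
Applying the same ×2.7067: 737.57 → 1996.41.

1996 px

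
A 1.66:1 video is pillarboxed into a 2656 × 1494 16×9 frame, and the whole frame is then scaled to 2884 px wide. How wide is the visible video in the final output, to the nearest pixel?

At 2656×1494 the video is height-limited, so width = 1494 × 1.660 ≈ 2480.04 px.
Scaling 2656 → 2884 is ×1.0858, so the width becomes 2480.04 × 1.0858 ≈ 2692.93 px.

2693 px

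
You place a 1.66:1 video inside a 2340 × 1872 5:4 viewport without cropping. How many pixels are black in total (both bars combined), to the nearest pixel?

1.66:1 (1.660) > 5:4 (1.250), so the video fills the width.
That makes the image 1409.6386 px tall (2340 / 1.660).
Leftover height: 1872 − 1409.6386 = 462.3614 px.
Across the 2340-px span: 462.3614 × 2340 ≈ 1081926 px.

1081926 pixels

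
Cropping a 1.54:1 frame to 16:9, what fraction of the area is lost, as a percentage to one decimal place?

13.4%

16:9 is wider than 1.54:1, so the crop keeps the full width and trims the height.
(1.540)/(1.778) ≈ 0.866 of the area survives, leaving 13.38% discarded.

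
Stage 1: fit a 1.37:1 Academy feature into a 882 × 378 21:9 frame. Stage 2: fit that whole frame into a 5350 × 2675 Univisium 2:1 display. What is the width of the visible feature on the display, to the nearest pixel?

3141 px

First fit — 1.37:1 Academy into 882×378 spans the height: 517.86 × 378.00.
The 21:9 canvas is width-limited in 5350×2675, giving 5350.00 × 2292.86; scale factor 6.0658.
The feature scales with it: width 517.86 × 6.0658 ≈ 3141.21.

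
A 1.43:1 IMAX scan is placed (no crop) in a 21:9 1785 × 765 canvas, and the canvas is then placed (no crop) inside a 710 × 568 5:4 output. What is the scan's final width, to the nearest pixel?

435 px

1.43:1 IMAX in 1785×765: fills the height, so the scan is 1093.95 × 765.00.
21:9 in 710×568: fills the width, so the intermediate becomes 710.00 × 304.29 — a scale of ×0.3978.
Applying the same ×0.3978: 1093.95 → 435.13.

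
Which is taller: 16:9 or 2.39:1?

16:9

16:9 = 1.778 and 2.39; 2.39 > 1.778. The smaller width-to-height ratio is the taller frame.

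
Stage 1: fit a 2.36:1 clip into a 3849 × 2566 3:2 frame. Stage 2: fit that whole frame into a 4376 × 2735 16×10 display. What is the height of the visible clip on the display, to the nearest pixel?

Inside the 3849×2566 canvas the clip is width-limited at 3849.00 × 1630.93.
Second fit — the 3:2 canvas into 4376×2735 spans the height: 4102.50 × 2735.00 (×1.0659 from 3849×2566).
So the clip's height is 1630.93 × 1.0659 ≈ 1738.35.

1738 px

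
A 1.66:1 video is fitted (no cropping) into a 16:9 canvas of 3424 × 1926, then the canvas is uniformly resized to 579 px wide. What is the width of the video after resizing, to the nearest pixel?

At 3424×1926 the video is height-limited, so width = 1926 × 1.660 ≈ 3197.16 px.
Resizing to 579 px wide multiplies everything by 0.1691: 3197.16 → 540.64 px.

541 px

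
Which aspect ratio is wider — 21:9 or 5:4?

21:9

21:9 = 2.333 and 5:4 = 1.25; 2.333 > 1.25.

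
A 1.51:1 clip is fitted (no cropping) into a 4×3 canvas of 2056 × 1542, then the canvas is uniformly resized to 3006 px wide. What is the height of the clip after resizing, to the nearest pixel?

1991 px

At 2056×1542 the clip is width-limited, so height = 2056 / 1.510 ≈ 1361.59 px.
Scaling 2056 → 3006 is ×1.4621, so the height becomes 1361.59 × 1.4621 ≈ 1990.73 px.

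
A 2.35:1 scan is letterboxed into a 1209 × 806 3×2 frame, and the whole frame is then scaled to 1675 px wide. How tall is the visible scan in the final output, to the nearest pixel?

713 px

Fitted into 1209×806, the scan spans the width; its height is 1209 / 2.350 ≈ 514.47 px.
Scaling 1209 → 1675 is ×1.3854, so the height becomes 514.47 × 1.3854 ≈ 712.77 px.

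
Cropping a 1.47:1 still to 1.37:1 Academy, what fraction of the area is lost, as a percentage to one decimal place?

6.8%

The height stays; only width is cut (since 1.37:1 Academy is narrower than 1.47:1).
Area ratio = (1.370)/(1.470) = 93.20%; the remaining 6.80% is cropped out.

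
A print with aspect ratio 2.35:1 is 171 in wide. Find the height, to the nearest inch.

171 / 2.350 = 72.77.

73 in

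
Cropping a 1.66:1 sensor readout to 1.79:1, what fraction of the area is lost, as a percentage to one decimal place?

Going from 1.66:1 to 1.79:1 means cutting height while keeping width.
(1.660)/(1.790) ≈ 0.927 of the area survives, leaving 7.26% discarded.

7.3%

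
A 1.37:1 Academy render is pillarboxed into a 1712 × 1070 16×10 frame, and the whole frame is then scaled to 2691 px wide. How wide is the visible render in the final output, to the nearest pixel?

2304 px

At 1712×1070 the render is height-limited, so width = 1070 × 1.370 ≈ 1465.90 px.
Scaling 1712 → 2691 is ×1.5718, so the width becomes 1465.90 × 1.5718 ≈ 2304.17 px.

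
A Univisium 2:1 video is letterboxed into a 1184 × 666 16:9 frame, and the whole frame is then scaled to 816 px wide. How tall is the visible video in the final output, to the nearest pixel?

408 px

In the 1184×666 frame the video fills the width: height = 1184 × 1/2 ≈ 592.00 px.
The frame scales by 816/1184 = 0.6892; 592.00 × 0.6892 ≈ 408.00 px.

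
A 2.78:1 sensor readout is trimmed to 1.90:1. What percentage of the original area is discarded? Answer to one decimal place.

31.7%

Going from 2.78:1 to 1.90:1 means cutting width while keeping height.
Fraction kept = (1.900)/(2.780) ≈ 68.35%, so 31.65% is lost.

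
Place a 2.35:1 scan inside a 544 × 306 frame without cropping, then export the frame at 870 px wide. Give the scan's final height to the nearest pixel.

Fitted into 544×306, the scan spans the width; its height is 544 / 2.350 ≈ 231.49 px.
Scaling 544 → 870 is ×1.5993, so the height becomes 231.49 × 1.5993 ≈ 370.21 px.

370 px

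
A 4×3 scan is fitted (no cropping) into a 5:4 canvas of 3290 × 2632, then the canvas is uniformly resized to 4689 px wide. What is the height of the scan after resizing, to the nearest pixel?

3517 px

In the 3290×2632 frame the scan fills the width: height = 3290 × 3/4 ≈ 2467.50 px.
Scaling 3290 → 4689 is ×1.4252, so the height becomes 2467.50 × 1.4252 ≈ 3516.75 px.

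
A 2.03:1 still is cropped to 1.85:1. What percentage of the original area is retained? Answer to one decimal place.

The height stays; only width is cut (since 1.85:1 is narrower than 2.03:1).
Fraction kept = (1.850)/(2.030) ≈ 91.13%.

91.1%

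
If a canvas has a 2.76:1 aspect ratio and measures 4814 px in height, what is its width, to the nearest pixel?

4814 × 2.760 = 13286.64.

13287 px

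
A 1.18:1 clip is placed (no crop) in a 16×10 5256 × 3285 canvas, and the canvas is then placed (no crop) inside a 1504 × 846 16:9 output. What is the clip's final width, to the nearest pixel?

1.18:1 in 5256×3285: fills the height, so the clip is 3876.30 × 3285.00.
16×10 in 1504×846: fills the height, so the intermediate becomes 1353.60 × 846.00 — a scale of ×0.2575.
So the clip's width is 3876.30 × 0.2575 ≈ 998.28.

998 px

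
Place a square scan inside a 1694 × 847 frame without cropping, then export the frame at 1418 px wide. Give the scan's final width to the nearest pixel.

709 px

At 1694×847 the scan is height-limited, so width = 847 × 1/1 ≈ 847.00 px.
Scaling 1694 → 1418 is ×0.8371, so the width becomes 847.00 × 0.8371 ≈ 709.00 px.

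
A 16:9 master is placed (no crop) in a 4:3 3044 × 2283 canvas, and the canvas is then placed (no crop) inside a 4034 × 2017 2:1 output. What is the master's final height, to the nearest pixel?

First fit — 16:9 into 3044×2283 spans the width: 3044.00 × 1712.25.
4:3 in 4034×2017: fills the height, so the intermediate becomes 2689.33 × 2017.00 — a scale of ×0.8835.
Applying the same ×0.8835: 1712.25 → 1512.75.

1513 px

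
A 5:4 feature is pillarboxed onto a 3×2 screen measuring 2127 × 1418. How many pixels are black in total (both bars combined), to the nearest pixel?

Since 1.250 < 1.500, the feature is height-limited.
The feature is 1418 × 5/4 ≈ 1772.5000 px wide.
2127 − 1772.5000 = 354.5000 px of bars.
Across the 1418-px span: 354.5000 × 1418 ≈ 502681 px.

502681 pixels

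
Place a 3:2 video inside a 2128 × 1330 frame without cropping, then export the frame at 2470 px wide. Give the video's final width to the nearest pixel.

Fitted into 2128×1330, the video spans the height; its width is 1330 × 3/2 ≈ 1995.00 px.
The frame scales by 2470/2128 = 1.1607; 1995.00 × 1.1607 ≈ 2315.62 px.

2316 px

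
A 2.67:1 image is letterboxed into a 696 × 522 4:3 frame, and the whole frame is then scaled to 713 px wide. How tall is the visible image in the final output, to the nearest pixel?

In the 696×522 frame the image fills the width: height = 696 / 2.670 ≈ 260.67 px.
Resizing to 713 px wide multiplies everything by 1.0244: 260.67 → 267.04 px.

267 px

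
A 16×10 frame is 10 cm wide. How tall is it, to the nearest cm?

At 16×10, 10 / 16 × 10 ≈ 6.25.

6 cm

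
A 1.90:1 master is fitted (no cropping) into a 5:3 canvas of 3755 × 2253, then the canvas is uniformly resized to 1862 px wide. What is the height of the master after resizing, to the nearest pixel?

980 px

At 3755×2253 the master is width-limited, so height = 3755 / 1.900 ≈ 1976.32 px.
Resizing to 1862 px wide multiplies everything by 0.4959: 1976.32 → 980.00 px.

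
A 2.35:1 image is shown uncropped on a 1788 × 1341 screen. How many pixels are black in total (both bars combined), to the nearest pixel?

1037306 pixels

2.35:1 is wider than 4×3, so it spans the full width.
That makes the image 760.8511 px tall (1788 / 2.350).
1341 − 760.8511 = 580.1489 px of bars.
That's 580.1489 × 1788 ≈ 1037306 black pixels.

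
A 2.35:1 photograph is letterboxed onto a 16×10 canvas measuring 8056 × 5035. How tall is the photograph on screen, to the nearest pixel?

3428 px

Since 2.350 > 1.600, the photograph is width-limited.
The photograph is 8056 / 2.350 ≈ 3428.09 px tall.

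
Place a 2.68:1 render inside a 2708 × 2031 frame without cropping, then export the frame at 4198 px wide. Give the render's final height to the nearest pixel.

At 2708×2031 the render is width-limited, so height = 2708 / 2.680 ≈ 1010.45 px.
Resizing to 4198 px wide multiplies everything by 1.5502: 1010.45 → 1566.42 px.

1566 px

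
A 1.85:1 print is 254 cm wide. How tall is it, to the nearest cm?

137 cm

At 1.85:1, 254 / 1.850 ≈ 137.30.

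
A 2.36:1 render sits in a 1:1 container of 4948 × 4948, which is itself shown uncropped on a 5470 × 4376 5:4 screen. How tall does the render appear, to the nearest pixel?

Inside the 4948×4948 canvas the render is width-limited at 4948.00 × 2096.61.
1:1 in 5470×4376: fills the height, so the intermediate becomes 4376.00 × 4376.00 — a scale of ×0.8844.
The render scales with it: height 2096.61 × 0.8844 ≈ 1854.24.

1854 px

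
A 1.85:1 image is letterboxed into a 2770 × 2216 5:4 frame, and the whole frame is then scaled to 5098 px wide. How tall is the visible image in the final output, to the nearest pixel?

Fitted into 2770×2216, the image spans the width; its height is 2770 / 1.850 ≈ 1497.30 px.
Scaling 2770 → 5098 is ×1.8404, so the height becomes 1497.30 × 1.8404 ≈ 2755.68 px.

2756 px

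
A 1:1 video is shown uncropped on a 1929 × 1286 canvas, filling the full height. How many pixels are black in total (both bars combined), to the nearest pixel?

The video is 1286 × 1/1 ≈ 1286.0000 px wide.
Leftover width: 1929 − 1286.0000 = 643.0000 px.
Bar area = 643.0000 × 1286 ≈ 826898 px.

826898 pixels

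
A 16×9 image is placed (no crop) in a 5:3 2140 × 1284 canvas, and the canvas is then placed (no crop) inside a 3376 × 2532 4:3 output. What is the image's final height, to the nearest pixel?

1899 px

First fit — 16×9 into 2140×1284 spans the width: 2140.00 × 1203.75.
The 5:3 canvas is width-limited in 3376×2532, giving 3376.00 × 2025.60; scale factor 1.5776.
The image scales with it: height 1203.75 × 1.5776 ≈ 1899.00.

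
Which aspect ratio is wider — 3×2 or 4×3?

3×2

3×2 = 1.5 and 4×3 = 1.333; 1.5 > 1.333.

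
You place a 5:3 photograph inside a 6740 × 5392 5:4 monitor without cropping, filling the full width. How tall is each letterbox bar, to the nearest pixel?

That makes the image 4044.00 px tall (6740 × 3/5).
Black = 5392 − 4044.00 = 1348.00 px, or 674.00 per bar.

674 px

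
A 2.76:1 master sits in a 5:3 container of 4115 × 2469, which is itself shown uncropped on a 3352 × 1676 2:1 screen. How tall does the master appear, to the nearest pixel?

2.76:1 in 4115×2469: fills the width, so the master is 4115.00 × 1490.94.
Second fit — the 5:3 canvas into 3352×1676 spans the height: 2793.33 × 1676.00 (×0.6788 from 4115×2469).
So the master's height is 1490.94 × 0.6788 ≈ 1012.08.

1012 px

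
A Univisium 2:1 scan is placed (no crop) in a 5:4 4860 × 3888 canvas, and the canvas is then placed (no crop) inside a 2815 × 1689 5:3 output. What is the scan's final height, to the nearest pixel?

Inside the 4860×3888 canvas the scan is width-limited at 4860.00 × 2430.00.
The 5:4 canvas is height-limited in 2815×1689, giving 2111.25 × 1689.00; scale factor 0.4344.
Applying the same ×0.4344: 2430.00 → 1055.62.

1056 px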